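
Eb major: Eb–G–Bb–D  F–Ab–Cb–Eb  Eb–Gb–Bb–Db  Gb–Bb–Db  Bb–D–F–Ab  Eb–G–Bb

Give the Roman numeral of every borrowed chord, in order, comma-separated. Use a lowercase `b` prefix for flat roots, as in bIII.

iiø7, i7, bIII

In Eb major the diatonic chords are Eb, Fm, Gm, Ab, Bb, Cm, Ddim. Of the given chords, Eb–G–Bb–D = Ebmaj7, Bb–D–F–Ab = Bb7 and Eb–G–Bb = Eb are diatonic. F–Ab–Cb–Eb is not: scale degree 2 in Eb major carries Fm (ii). In Eb minor the chord on that degree is Fm7b5, so here it functions as iiø7, borrowed from the parallel minor. But Eb–Gb–Bb–Db is foreign: the diatonic I on degree 1 is Eb, whereas Ebm7 comes from Eb minor. It is labeled i7. But Gb–Bb–Db is foreign: the diatonic iii on degree 3 is Gm, whereas Gb comes from Eb minor. It is labeled bIII.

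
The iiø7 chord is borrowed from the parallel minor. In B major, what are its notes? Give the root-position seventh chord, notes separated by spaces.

C# E G B

iiø7 is built on scale degree 2, which is C# in both B major and its parallel. Stacking thirds in B minor on C# gives C#–E–G–B.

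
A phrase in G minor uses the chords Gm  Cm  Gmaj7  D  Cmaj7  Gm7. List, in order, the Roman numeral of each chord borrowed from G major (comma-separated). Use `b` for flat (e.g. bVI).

Imaj7, IVmaj7

G minor has the diatonic set Gm, Adim, Bb, Cm, D, Eb, F (with V from harmonic minor). Of the given chords, Gm, Cm, D and Gm7 are diatonic. Gmaj7 (G–B–D–F#) is not: scale degree 1 in G minor carries Gm (i). In G major the chord on that degree is Gmaj7, so here it functions as Imaj7, borrowed from the parallel major. Cmaj7 (C–E–G–B) doesn't fit — on degree 4 G minor would have Cm (iv). Cmaj7 is the degree-4 chord of G major, so it is the borrowed IVmaj7.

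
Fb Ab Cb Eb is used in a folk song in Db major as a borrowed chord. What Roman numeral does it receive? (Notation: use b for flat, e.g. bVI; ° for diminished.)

bIIImaj7

The root Fb is the lowered 3rd scale degree — diatonically Db major has F there. The diatonic chord on degree 3 would be Fm (iii), but Fb–Ab–Cb–Eb is the major-seventh chord from Db minor. As a borrowed chord it is labeled bIIImaj7.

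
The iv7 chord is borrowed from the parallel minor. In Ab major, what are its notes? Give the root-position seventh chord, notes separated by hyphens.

Db-Fb-Ab-Cb

The root, Db, is scale degree 4 — the same note in Ab major and Ab minor; only the chord quality changes. Stacking thirds in Ab minor on Db gives Db–Fb–Ab–Cb.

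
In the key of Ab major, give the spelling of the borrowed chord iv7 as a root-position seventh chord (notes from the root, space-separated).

iv7 is built on scale degree 4, which is Db in both Ab major and its parallel. Stacking thirds in Ab minor on Db gives Db–Fb–Ab–Cb.

Db Fb Ab Cb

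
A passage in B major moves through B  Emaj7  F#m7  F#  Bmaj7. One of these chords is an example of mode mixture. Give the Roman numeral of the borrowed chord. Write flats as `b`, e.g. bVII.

The diatonic triads in B major are B, C#m, D#m, E, F#, G#m, A#dim. B, Emaj7, F# and Bmaj7 all belong to that set. But F#m7 (F#–A–C#–E) is foreign: the diatonic V on degree 5 is F#, whereas F#m7 comes from B minor. It is labeled v7.

v7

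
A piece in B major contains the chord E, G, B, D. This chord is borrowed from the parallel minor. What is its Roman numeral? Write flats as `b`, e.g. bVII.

E is scale degree 4 in B major. Diatonically B major has E (IV) on that degree; E–G–B–D is instead the minor-seventh chord native to B minor, so it takes the label iv7.

iv7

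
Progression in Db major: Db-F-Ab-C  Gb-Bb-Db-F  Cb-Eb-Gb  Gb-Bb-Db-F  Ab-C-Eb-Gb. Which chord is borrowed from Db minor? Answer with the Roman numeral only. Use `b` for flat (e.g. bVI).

Db major has the diatonic set Db, Ebm, Fm, Gb, Ab, Bbm, Cdim. Db–F–Ab–C = Dbmaj7, Gb–Bb–Db–F = Gbmaj7 and Ab–C–Eb–Gb = Ab7 are all diatonic. Cb–Eb–Gb doesn't fit — on degree 7 Db major would have Cdim (vii°). Cb is the degree-7 chord of Db minor, so it is the borrowed bVII.

bVII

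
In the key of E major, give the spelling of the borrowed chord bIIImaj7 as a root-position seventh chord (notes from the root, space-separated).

G B D F#

Scale degree 3 in E major is G#. bIIImaj7 uses the lowered form, G, taken from E minor. In E minor the chord on G is G–B–D–F#.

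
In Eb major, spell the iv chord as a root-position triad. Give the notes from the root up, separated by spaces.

Ab Cb Eb

The root, Ab, is scale degree 4 — the same note in Eb major and Eb minor; only the chord quality changes. In Eb minor the chord on Ab is Ab–Cb–Eb.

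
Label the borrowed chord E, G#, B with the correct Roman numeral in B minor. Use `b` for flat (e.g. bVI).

The root E is the diatonic 4th degree of B minor; the borrowing shows in the chord quality. The diatonic chord on degree 4 would be Em (iv), but E–G#–B is the major chord from B major. As a borrowed chord it is labeled IV.

IV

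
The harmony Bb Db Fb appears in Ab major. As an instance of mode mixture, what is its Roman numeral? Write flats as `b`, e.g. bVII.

ii°

The root Bb is the diatonic 2nd degree of Ab major; the borrowing shows in the chord quality. The diatonic chord on degree 2 would be Bbm (ii), but Bb–Db–Fb is the diminished chord from Ab minor. As a borrowed chord it is labeled ii°.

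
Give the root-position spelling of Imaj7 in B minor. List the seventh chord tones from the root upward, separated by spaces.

The root, B, is scale degree 1 — the same note in B minor and B major; only the chord quality changes. Stacking thirds in B major on B gives B–D#–F#–A#.

B D# F# A#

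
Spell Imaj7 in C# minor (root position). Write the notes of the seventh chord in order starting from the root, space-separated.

C# E# G# B#

Imaj7 is built on scale degree 1, which is C# in both C# minor and its parallel. Building the major-seventh chord from the parallel major on C#: C#–E#–G#–B#.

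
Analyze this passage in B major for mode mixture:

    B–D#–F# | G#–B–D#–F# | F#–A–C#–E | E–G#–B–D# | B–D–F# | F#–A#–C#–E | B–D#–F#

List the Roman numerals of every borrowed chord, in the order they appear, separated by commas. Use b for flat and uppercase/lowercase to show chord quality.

v7, i

B major has the diatonic set B, C#m, D#m, E, F#, G#m, A#dim. B–D#–F# = B, G#–B–D#–F# = G#m7, E–G#–B–D# = Emaj7 and F#–A#–C#–E = F#7 are all diatonic. F#–A–C#–E is not: scale degree 5 in B major carries F# (V). In B minor the chord on that degree is F#m7, so here it functions as v7, borrowed from the parallel minor. B–D–F# doesn't fit — on degree 1 B major would have B (I). Bm is the degree-1 chord of B minor, so it is the borrowed i.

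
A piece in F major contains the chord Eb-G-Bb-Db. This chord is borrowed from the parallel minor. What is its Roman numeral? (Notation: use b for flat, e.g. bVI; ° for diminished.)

bVII7

Eb is the lowered form of scale degree 7 in F major (the diatonic degree 7 is E). Eb–G–Bb–Db is a dominant-seventh chord — the form found in F minor, not the diatonic vii° (Edim). Borrowed into F major it is written bVII7.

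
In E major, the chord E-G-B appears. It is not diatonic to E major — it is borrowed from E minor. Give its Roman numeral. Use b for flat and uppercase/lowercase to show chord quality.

The root E is the diatonic 1st degree of E major; the borrowing shows in the chord quality. Diatonically E major has E (I) on that degree; E–G–B is instead the minor chord native to E minor, so it takes the label i.

i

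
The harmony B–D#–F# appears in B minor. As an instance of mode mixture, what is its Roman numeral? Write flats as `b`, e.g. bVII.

The root B is the diatonic 1st degree of B minor; the borrowing shows in the chord quality. The diatonic chord on degree 1 would be Bm (i), but B–D#–F# is the major chord from B major. As a borrowed chord it is labeled I.

I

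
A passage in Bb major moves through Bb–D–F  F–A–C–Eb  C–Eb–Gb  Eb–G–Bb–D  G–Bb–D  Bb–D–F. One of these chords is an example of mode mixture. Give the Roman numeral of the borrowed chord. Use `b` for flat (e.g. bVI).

The diatonic triads in Bb major are Bb, Cm, Dm, Eb, F, Gm, Adim. Bb–D–F = Bb, F–A–C–Eb = F7, Eb–G–Bb–D = Ebmaj7 and G–Bb–D = Gm are all diatonic. C–Eb–Gb is not: scale degree 2 in Bb major carries Cm (ii). In Bb minor the chord on that degree is Cdim, so here it functions as ii°, borrowed from the parallel minor.

ii°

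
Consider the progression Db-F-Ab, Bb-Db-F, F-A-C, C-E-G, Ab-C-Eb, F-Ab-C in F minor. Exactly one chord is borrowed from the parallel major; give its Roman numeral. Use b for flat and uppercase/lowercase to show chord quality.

I

In F minor (with V from harmonic minor) the diatonic chords are Fm, Gdim, Ab, Bbm, C, Db, Eb. Db–F–Ab = Db, Bb–Db–F = Bbm, C–E–G = C, Ab–C–Eb = Ab and F–Ab–C = Fm are all diatonic. F–A–C is not: scale degree 1 in F minor carries Fm (i). In F major the chord on that degree is F, so here it functions as I, borrowed from the parallel major.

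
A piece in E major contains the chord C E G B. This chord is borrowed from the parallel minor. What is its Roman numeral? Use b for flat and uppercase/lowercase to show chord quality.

bVImaj7

In E major scale degree 6 is C#; C is its lowered form, from E minor. Diatonically E major has C#m (vi) on that degree; C–E–G–B is instead the major-seventh chord native to E minor, so it takes the label bVImaj7.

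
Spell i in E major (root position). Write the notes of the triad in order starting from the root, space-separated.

i is built on scale degree 1, which is E in both E major and its parallel. Stacking thirds in E minor on E gives E–G–B.

E G B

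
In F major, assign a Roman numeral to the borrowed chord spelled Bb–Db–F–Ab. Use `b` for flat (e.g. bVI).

Bb is scale degree 4 in F major. Diatonically F major has Bb (IV) on that degree; Bb–Db–F–Ab is instead the minor-seventh chord native to F minor, so it takes the label iv7.

iv7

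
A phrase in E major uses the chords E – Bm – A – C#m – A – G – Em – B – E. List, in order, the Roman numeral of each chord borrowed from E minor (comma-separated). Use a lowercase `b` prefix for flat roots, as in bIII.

The diatonic triads in E major are E, F#m, G#m, A, B, C#m, D#dim. E, A, C#m and B are all diatonic. Bm (B–D–F#) doesn't fit — on degree 5 E major would have B (V). Bm is the degree-5 chord of E minor, so it is the borrowed v. But G (G–B–D) is foreign: the diatonic iii on degree 3 is G#m, whereas G comes from E minor. It is labeled bIII. Em (E–G–B) is not: scale degree 1 in E major carries E (I). In E minor the chord on that degree is Em, so here it functions as i, borrowed from the parallel minor.

v, bIII, i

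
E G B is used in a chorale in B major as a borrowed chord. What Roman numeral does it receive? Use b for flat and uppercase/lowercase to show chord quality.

E is scale degree 4 in B major. E–G–B is a minor chord — the form found in B minor, not the diatonic IV (E). Borrowed into B major it is written iv.

iv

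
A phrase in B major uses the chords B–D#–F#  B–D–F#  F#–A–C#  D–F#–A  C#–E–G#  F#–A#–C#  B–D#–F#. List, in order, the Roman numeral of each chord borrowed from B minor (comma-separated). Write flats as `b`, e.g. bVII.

In B major the diatonic chords are B, C#m, D#m, E, F#, G#m, A#dim. B–D#–F# = B, C#–E–G# = C#m and F#–A#–C# = F# are all diatonic. B–D–F# is not: scale degree 1 in B major carries B (I). In B minor the chord on that degree is Bm, so here it functions as i, borrowed from the parallel minor. But F#–A–C# is foreign: the diatonic V on degree 5 is F#, whereas F#m comes from B minor. It is labeled v. D–F#–A doesn't fit — on degree 3 B major would have D#m (iii). D is the degree-3 chord of B minor, so it is the borrowed bIII.

i, v, bIII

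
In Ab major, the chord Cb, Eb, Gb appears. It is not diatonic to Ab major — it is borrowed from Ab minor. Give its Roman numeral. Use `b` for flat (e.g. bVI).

bIII

Cb is the lowered form of scale degree 3 in Ab major (the diatonic degree 3 is C). Diatonically Ab major has Cm (iii) on that degree; Cb–Eb–Gb is instead the major chord native to Ab minor, so it takes the label bIII.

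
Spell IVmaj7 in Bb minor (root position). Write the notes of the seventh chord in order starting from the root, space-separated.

Eb G Bb D

IVmaj7 is built on scale degree 4, which is Eb in both Bb minor and its parallel. In Bb major the chord on Eb is Eb–G–Bb–D.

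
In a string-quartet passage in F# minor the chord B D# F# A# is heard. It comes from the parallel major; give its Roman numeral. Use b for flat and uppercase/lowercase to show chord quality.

The root B is the diatonic 4th degree of F# minor; the borrowing shows in the chord quality. Diatonically F# minor has Bm (iv) on that degree; B–D#–F#–A# is instead the major-seventh chord native to F# major, so it takes the label IVmaj7.

IVmaj7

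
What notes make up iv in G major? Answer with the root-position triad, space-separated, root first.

The root, C, is scale degree 4 — the same note in G major and G minor; only the chord quality changes. In G minor the chord on C is C–Eb–G.

C Eb G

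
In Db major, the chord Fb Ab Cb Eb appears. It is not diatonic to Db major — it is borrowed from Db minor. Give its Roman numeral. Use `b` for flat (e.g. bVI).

In Db major scale degree 3 is F; Fb is its lowered form, from Db minor. Diatonically Db major has Fm (iii) on that degree; Fb–Ab–Cb–Eb is instead the major-seventh chord native to Db minor, so it takes the label bIIImaj7.

bIIImaj7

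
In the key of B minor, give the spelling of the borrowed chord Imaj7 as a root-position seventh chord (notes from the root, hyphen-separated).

B-D#-F#-A#

The root, B, is scale degree 1 — the same note in B minor and B major; only the chord quality changes. Building the major-seventh chord from the parallel major on B: B–D#–F#–A#.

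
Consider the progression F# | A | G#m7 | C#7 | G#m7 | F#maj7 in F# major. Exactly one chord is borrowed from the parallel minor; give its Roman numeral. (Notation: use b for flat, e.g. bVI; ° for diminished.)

bIII

The diatonic triads in F# major are F#, G#m, A#m, B, C#, D#m, E#dim. F#, G#m7, C#7 and F#maj7 are all diatonic. A (A–C#–E) doesn't fit — on degree 3 F# major would have A#m (iii). A is the degree-3 chord of F# minor, so it is the borrowed bIII.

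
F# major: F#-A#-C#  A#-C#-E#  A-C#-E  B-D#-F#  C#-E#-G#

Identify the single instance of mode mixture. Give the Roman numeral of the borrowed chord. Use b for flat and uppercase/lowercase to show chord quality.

F# major has the diatonic set F#, G#m, A#m, B, C#, D#m, E#dim. F#–A#–C# = F#, A#–C#–E# = A#m, B–D#–F# = B and C#–E#–G# = C# all belong to that set. But A–C#–E is foreign: the diatonic iii on degree 3 is A#m, whereas A comes from F# minor. It is labeled bIII.

bIII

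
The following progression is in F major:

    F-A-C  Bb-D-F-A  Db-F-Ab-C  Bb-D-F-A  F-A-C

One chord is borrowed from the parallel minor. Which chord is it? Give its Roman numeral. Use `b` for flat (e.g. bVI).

F major has the diatonic set F, Gm, Am, Bb, C, Dm, Edim. F–A–C = F and Bb–D–F–A = Bbmaj7 both belong to that set. Db–F–Ab–C doesn't fit — on degree 6 F major would have Dm (vi). Dbmaj7 is the degree-6 chord of F minor, so it is the borrowed bVImaj7.

bVImaj7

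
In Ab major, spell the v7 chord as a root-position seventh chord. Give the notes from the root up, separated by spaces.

Eb Gb Bb Db

The root, Eb, is scale degree 5 — the same note in Ab major and Ab minor; only the chord quality changes. In Ab minor the chord on Eb is Eb–Gb–Bb–Db.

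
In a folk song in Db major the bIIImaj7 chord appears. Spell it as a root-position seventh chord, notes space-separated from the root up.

Fb Ab Cb Eb

Scale degree 3 in Db major is F. bIIImaj7 uses the lowered form, Fb, taken from Db minor. In Db minor the chord on Fb is Fb–Ab–Cb–Eb.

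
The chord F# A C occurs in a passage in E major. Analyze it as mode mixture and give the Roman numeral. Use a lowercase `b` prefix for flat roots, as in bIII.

ii°

F# is scale degree 2 in E major. F#–A–C is a diminished chord — the form found in E minor, not the diatonic ii (F#m). Borrowed into E major it is written ii°.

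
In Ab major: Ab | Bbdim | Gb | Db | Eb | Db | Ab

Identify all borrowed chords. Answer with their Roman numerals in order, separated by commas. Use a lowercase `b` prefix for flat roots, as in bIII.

ii°, bVII

Ab major has the diatonic set Ab, Bbm, Cm, Db, Eb, Fm, Gdim. Ab, Db and Eb are all diatonic. Bbdim (Bb–Db–Fb) doesn't fit — on degree 2 Ab major would have Bbm (ii). Bbdim is the degree-2 chord of Ab minor, so it is the borrowed ii°. Gb (Gb–Bb–Db) doesn't fit — on degree 7 Ab major would have Gdim (vii°). Gb is the degree-7 chord of Ab minor, so it is the borrowed bVII.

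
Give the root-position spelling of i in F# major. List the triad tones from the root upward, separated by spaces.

i is built on scale degree 1, which is F# in both F# major and its parallel. In F# minor the chord on F# is F#–A–C#.

F# A C#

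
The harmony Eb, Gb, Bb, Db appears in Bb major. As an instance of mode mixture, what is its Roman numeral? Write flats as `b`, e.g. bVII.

The root Eb is the diatonic 4th degree of Bb major; the borrowing shows in the chord quality. The diatonic chord on degree 4 would be Eb (IV), but Eb–Gb–Bb–Db is the minor-seventh chord from Bb minor. As a borrowed chord it is labeled iv7.

iv7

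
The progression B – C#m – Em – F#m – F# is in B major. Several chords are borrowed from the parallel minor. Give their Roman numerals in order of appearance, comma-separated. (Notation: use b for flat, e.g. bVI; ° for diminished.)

The diatonic triads in B major are B, C#m, D#m, E, F#, G#m, A#dim. B, C#m and F# all belong to that set. Em (E–G–B) doesn't fit — on degree 4 B major would have E (IV). Em is the degree-4 chord of B minor, so it is the borrowed iv. F#m (F#–A–C#) is not: scale degree 5 in B major carries F# (V). In B minor the chord on that degree is F#m, so here it functions as v, borrowed from the parallel minor.

iv, v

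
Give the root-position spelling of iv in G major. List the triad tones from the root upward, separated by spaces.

iv is built on scale degree 4, which is C in both G major and its parallel. Stacking thirds in G minor on C gives C–Eb–G.

C Eb G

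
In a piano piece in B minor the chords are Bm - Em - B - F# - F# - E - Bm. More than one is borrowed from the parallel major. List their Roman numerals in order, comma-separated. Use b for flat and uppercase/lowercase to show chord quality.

B minor has the diatonic set Bm, C#dim, D, Em, F#, G, A (with V from harmonic minor). Of the given chords, Bm, Em and F# are diatonic. B (B–D#–F#) is not: scale degree 1 in B minor carries Bm (i). In B major the chord on that degree is B, so here it functions as I, borrowed from the parallel major. E (E–G#–B) is not: scale degree 4 in B minor carries Em (iv). In B major the chord on that degree is E, so here it functions as IV, borrowed from the parallel major.

I, IV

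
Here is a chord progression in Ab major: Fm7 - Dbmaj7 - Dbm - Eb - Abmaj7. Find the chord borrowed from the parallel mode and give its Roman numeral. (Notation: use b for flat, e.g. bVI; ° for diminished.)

Ab major has the diatonic set Ab, Bbm, Cm, Db, Eb, Fm, Gdim. Fm7, Dbmaj7, Eb and Abmaj7 are all diatonic. But Dbm (Db–Fb–Ab) is foreign: the diatonic IV on degree 4 is Db, whereas Dbm comes from Ab minor. It is labeled iv.

iv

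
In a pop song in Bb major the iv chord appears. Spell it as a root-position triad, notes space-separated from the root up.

Eb Gb Bb

The root, Eb, is scale degree 4 — the same note in Bb major and Bb minor; only the chord quality changes. In Bb minor the chord on Eb is Eb–Gb–Bb.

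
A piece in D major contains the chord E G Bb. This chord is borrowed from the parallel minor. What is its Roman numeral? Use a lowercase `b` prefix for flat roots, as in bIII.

ii°

E is scale degree 2 in D major. The diatonic chord on degree 2 would be Em (ii), but E–G–Bb is the diminished chord from D minor. As a borrowed chord it is labeled ii°.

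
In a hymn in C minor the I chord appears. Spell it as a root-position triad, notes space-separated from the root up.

C E G

The root, C, is scale degree 1 — the same note in C minor and C major; only the chord quality changes. Stacking thirds in C major on C gives C–E–G.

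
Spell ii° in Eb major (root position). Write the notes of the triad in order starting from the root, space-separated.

ii° is built on scale degree 2, which is F in both Eb major and its parallel. In Eb minor the chord on F is F–Ab–Cb.

F Ab Cb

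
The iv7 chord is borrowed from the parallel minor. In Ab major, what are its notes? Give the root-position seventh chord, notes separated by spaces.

iv7 is built on scale degree 4, which is Db in both Ab major and its parallel. Stacking thirds in Ab minor on Db gives Db–Fb–Ab–Cb.

Db Fb Ab Cb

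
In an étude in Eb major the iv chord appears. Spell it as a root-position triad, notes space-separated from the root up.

Ab Cb Eb

The root, Ab, is scale degree 4 — the same note in Eb major and Eb minor; only the chord quality changes. Stacking thirds in Eb minor on Ab gives Ab–Cb–Eb.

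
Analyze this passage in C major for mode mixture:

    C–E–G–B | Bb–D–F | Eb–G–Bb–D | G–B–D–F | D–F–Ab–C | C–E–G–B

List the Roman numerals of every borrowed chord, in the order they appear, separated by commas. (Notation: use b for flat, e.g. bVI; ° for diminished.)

bVII, bIIImaj7, iiø7

The diatonic triads in C major are C, Dm, Em, F, G, Am, Bdim. C–E–G–B = Cmaj7 and G–B–D–F = G7 are both diatonic. Bb–D–F doesn't fit — on degree 7 C major would have Bdim (vii°). Bb is the degree-7 chord of C minor, so it is the borrowed bVII. But Eb–G–Bb–D is foreign: the diatonic iii on degree 3 is Em, whereas Ebmaj7 comes from C minor. It is labeled bIIImaj7. D–F–Ab–C doesn't fit — on degree 2 C major would have Dm (ii). Dm7b5 is the degree-2 chord of C minor, so it is the borrowed iiø7.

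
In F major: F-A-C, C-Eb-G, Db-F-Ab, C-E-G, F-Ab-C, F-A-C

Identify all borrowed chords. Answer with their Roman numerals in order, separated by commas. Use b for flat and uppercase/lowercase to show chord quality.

The diatonic triads in F major are F, Gm, Am, Bb, C, Dm, Edim. Of the given chords, F–A–C = F and C–E–G = C are diatonic. C–Eb–G is not: scale degree 5 in F major carries C (V). In F minor the chord on that degree is Cm, so here it functions as v, borrowed from the parallel minor. Db–F–Ab doesn't fit — on degree 6 F major would have Dm (vi). Db is the degree-6 chord of F minor, so it is the borrowed bVI. F–Ab–C is not: scale degree 1 in F major carries F (I). In F minor the chord on that degree is Fm, so here it functions as i, borrowed from the parallel minor.

v, bVI, i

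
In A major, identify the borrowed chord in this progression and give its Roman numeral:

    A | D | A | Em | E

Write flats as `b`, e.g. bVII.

v

In A major the diatonic chords are A, Bm, C#m, D, E, F#m, G#dim. A, D and E all belong to that set. Em (E–G–B) is not: scale degree 5 in A major carries E (V). In A minor the chord on that degree is Em, so here it functions as v, borrowed from the parallel minor.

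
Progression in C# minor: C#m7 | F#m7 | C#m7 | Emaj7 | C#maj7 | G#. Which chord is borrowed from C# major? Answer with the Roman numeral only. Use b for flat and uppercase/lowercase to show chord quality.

Imaj7

In C# minor (with V from harmonic minor) the diatonic chords are C#m, D#dim, E, F#m, G#, A, B. C#m7, F#m7, Emaj7 and G# all belong to that set. C#maj7 (C#–E#–G#–B#) doesn't fit — on degree 1 C# minor would have C#m (i). C#maj7 is the degree-1 chord of C# major, so it is the borrowed Imaj7.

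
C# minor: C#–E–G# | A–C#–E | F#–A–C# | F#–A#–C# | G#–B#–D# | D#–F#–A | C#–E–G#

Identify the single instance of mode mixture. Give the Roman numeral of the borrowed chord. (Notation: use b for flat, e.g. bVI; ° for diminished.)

IV

The diatonic triads in C# minor (with V from harmonic minor) are C#m, D#dim, E, F#m, G#, A, B. C#–E–G# = C#m, A–C#–E = A, F#–A–C# = F#m, G#–B#–D# = G# and D#–F#–A = D#dim all belong to that set. F#–A#–C# is not: scale degree 4 in C# minor carries F#m (iv). In C# major the chord on that degree is F#, so here it functions as IV, borrowed from the parallel major.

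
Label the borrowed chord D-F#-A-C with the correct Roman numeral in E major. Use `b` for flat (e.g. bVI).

D is the lowered form of scale degree 7 in E major (the diatonic degree 7 is D#). D–F#–A–C is a dominant-seventh chord — the form found in E minor, not the diatonic vii° (D#dim). Borrowed into E major it is written bVII7.

bVII7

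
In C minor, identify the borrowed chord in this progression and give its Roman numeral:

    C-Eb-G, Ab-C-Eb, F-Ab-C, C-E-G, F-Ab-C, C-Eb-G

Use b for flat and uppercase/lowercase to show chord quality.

The diatonic triads in C minor (with V from harmonic minor) are Cm, Ddim, Eb, Fm, G, Ab, Bb. Of the given chords, C–Eb–G = Cm, Ab–C–Eb = Ab and F–Ab–C = Fm are diatonic. But C–E–G is foreign: the diatonic i on degree 1 is Cm, whereas C comes from C major. It is labeled I.

I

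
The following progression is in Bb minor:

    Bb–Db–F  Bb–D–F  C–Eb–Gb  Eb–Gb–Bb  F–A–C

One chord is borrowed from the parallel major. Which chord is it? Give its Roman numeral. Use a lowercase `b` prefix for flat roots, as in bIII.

Bb minor has the diatonic set Bbm, Cdim, Db, Ebm, F, Gb, Ab (with V from harmonic minor). Bb–Db–F = Bbm, C–Eb–Gb = Cdim, Eb–Gb–Bb = Ebm and F–A–C = F are all diatonic. But Bb–D–F is foreign: the diatonic i on degree 1 is Bbm, whereas Bb comes from Bb major. It is labeled I.

I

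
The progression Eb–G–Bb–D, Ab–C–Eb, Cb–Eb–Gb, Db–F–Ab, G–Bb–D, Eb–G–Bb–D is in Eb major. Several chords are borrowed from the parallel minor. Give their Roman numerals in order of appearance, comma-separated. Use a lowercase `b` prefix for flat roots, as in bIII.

Eb major has the diatonic set Eb, Fm, Gm, Ab, Bb, Cm, Ddim. Of the given chords, Eb–G–Bb–D = Ebmaj7, Ab–C–Eb = Ab and G–Bb–D = Gm are diatonic. But Cb–Eb–Gb is foreign: the diatonic vi on degree 6 is Cm, whereas Cb comes from Eb minor. It is labeled bVI. Db–F–Ab is not: scale degree 7 in Eb major carries Ddim (vii°). In Eb minor the chord on that degree is Db, so here it functions as bVII, borrowed from the parallel minor.

bVI, bVII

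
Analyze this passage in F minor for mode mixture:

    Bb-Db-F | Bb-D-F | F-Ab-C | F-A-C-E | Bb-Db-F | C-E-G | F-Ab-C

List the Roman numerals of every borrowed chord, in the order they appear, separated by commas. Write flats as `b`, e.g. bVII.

F minor has the diatonic set Fm, Gdim, Ab, Bbm, C, Db, Eb (with V from harmonic minor). Bb–Db–F = Bbm, F–Ab–C = Fm and C–E–G = C are all diatonic. But Bb–D–F is foreign: the diatonic iv on degree 4 is Bbm, whereas Bb comes from F major. It is labeled IV. F–A–C–E is not: scale degree 1 in F minor carries Fm (i). In F major the chord on that degree is Fmaj7, so here it functions as Imaj7, borrowed from the parallel major.

IV, Imaj7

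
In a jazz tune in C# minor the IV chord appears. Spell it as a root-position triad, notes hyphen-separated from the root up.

F#-A#-C#

The root, F#, is scale degree 4 — the same note in C# minor and C# major; only the chord quality changes. Building the major chord from the parallel major on F#: F#–A#–C#.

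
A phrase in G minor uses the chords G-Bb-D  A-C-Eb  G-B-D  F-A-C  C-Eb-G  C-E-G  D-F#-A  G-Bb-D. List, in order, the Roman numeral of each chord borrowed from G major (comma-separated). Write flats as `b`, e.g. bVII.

I, IV

The diatonic triads in G minor (with V from harmonic minor) are Gm, Adim, Bb, Cm, D, Eb, F. Of the given chords, G–Bb–D = Gm, A–C–Eb = Adim, F–A–C = F, C–Eb–G = Cm and D–F#–A = D are diatonic. But G–B–D is foreign: the diatonic i on degree 1 is Gm, whereas G comes from G major. It is labeled I. C–E–G is not: scale degree 4 in G minor carries Cm (iv). In G major the chord on that degree is C, so here it functions as IV, borrowed from the parallel major.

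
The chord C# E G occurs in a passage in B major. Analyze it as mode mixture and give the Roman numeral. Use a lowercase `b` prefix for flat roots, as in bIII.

ii°

C# is scale degree 2 in B major. The diatonic chord on degree 2 would be C#m (ii), but C#–E–G is the diminished chord from B minor. As a borrowed chord it is labeled ii°.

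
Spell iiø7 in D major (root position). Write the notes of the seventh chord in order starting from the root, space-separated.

E G Bb D

The root, E, is scale degree 2 — the same note in D major and D minor; only the chord quality changes. Building the half-diminished-seventh chord from the parallel minor on E: E–G–Bb–D.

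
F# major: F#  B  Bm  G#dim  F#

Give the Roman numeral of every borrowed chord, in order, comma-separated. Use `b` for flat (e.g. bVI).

iv, ii°

The diatonic triads in F# major are F#, G#m, A#m, B, C#, D#m, E#dim. F# and B are both diatonic. Bm (B–D–F#) doesn't fit — on degree 4 F# major would have B (IV). Bm is the degree-4 chord of F# minor, so it is the borrowed iv. G#dim (G#–B–D) doesn't fit — on degree 2 F# major would have G#m (ii). G#dim is the degree-2 chord of F# minor, so it is the borrowed ii°.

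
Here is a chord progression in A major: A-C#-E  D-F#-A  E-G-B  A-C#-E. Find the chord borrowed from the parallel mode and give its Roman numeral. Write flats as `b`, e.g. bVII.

v

In A major the diatonic chords are A, Bm, C#m, D, E, F#m, G#dim. Of the given chords, A–C#–E = A and D–F#–A = D are diatonic. E–G–B doesn't fit — on degree 5 A major would have E (V). Em is the degree-5 chord of A minor, so it is the borrowed v.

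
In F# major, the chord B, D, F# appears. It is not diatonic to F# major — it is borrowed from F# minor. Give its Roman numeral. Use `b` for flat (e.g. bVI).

The root B is the diatonic 4th degree of F# major; the borrowing shows in the chord quality. The diatonic chord on degree 4 would be B (IV), but B–D–F# is the minor chord from F# minor. As a borrowed chord it is labeled iv.

iv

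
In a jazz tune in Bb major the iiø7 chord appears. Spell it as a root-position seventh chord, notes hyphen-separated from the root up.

iiø7 is built on scale degree 2, which is C in both Bb major and its parallel. Stacking thirds in Bb minor on C gives C–Eb–Gb–Bb.

C-Eb-Gb-Bb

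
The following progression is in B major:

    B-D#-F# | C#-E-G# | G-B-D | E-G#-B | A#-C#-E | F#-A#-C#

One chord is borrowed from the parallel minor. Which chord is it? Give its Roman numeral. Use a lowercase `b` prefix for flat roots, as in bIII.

bVI

B major has the diatonic set B, C#m, D#m, E, F#, G#m, A#dim. B–D#–F# = B, C#–E–G# = C#m, E–G#–B = E, A#–C#–E = A#dim and F#–A#–C# = F# are all diatonic. G–B–D is not: scale degree 6 in B major carries G#m (vi). In B minor the chord on that degree is G, so here it functions as bVI, borrowed from the parallel minor.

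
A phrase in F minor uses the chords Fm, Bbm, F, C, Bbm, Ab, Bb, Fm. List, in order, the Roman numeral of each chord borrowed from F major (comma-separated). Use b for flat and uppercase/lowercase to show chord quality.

F minor has the diatonic set Fm, Gdim, Ab, Bbm, C, Db, Eb (with V from harmonic minor). Fm, Bbm, C and Ab all belong to that set. But F (F–A–C) is foreign: the diatonic i on degree 1 is Fm, whereas F comes from F major. It is labeled I. Bb (Bb–D–F) doesn't fit — on degree 4 F minor would have Bbm (iv). Bb is the degree-4 chord of F major, so it is the borrowed IV.

I, IV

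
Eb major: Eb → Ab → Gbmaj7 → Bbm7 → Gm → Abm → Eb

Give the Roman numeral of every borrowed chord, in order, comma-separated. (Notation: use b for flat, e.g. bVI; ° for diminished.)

The diatonic triads in Eb major are Eb, Fm, Gm, Ab, Bb, Cm, Ddim. Eb, Ab and Gm are all diatonic. Gbmaj7 (Gb–Bb–Db–F) doesn't fit — on degree 3 Eb major would have Gm (iii). Gbmaj7 is the degree-3 chord of Eb minor, so it is the borrowed bIIImaj7. Bbm7 (Bb–Db–F–Ab) is not: scale degree 5 in Eb major carries Bb (V). In Eb minor the chord on that degree is Bbm7, so here it functions as v7, borrowed from the parallel minor. Abm (Ab–Cb–Eb) is not: scale degree 4 in Eb major carries Ab (IV). In Eb minor the chord on that degree is Abm, so here it functions as iv, borrowed from the parallel minor.

bIIImaj7, v7, iv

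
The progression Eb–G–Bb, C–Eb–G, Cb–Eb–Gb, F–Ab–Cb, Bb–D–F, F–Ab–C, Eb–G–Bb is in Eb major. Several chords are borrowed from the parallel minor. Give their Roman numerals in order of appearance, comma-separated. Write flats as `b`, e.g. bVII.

bVI, ii°

In Eb major the diatonic chords are Eb, Fm, Gm, Ab, Bb, Cm, Ddim. Eb–G–Bb = Eb, C–Eb–G = Cm, Bb–D–F = Bb and F–Ab–C = Fm are all diatonic. But Cb–Eb–Gb is foreign: the diatonic vi on degree 6 is Cm, whereas Cb comes from Eb minor. It is labeled bVI. But F–Ab–Cb is foreign: the diatonic ii on degree 2 is Fm, whereas Fdim comes from Eb minor. It is labeled ii°.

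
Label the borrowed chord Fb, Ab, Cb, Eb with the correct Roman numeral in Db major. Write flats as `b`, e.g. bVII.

bIIImaj7

The root Fb is the lowered 3rd scale degree — diatonically Db major has F there. The diatonic chord on degree 3 would be Fm (iii), but Fb–Ab–Cb–Eb is the major-seventh chord from Db minor. As a borrowed chord it is labeled bIIImaj7.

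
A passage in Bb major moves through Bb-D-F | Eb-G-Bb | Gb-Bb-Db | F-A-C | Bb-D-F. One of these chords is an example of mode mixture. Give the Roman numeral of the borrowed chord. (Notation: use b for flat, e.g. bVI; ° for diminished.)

In Bb major the diatonic chords are Bb, Cm, Dm, Eb, F, Gm, Adim. Of the given chords, Bb–D–F = Bb, Eb–G–Bb = Eb and F–A–C = F are diatonic. Gb–Bb–Db doesn't fit — on degree 6 Bb major would have Gm (vi). Gb is the degree-6 chord of Bb minor, so it is the borrowed bVI.

bVI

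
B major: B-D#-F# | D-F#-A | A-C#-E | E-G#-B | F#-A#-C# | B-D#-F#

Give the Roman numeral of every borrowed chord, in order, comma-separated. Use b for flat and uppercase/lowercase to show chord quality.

The diatonic triads in B major are B, C#m, D#m, E, F#, G#m, A#dim. B–D#–F# = B, E–G#–B = E and F#–A#–C# = F# all belong to that set. But D–F#–A is foreign: the diatonic iii on degree 3 is D#m, whereas D comes from B minor. It is labeled bIII. But A–C#–E is foreign: the diatonic vii° on degree 7 is A#dim, whereas A comes from B minor. It is labeled bVII.

bIII, bVII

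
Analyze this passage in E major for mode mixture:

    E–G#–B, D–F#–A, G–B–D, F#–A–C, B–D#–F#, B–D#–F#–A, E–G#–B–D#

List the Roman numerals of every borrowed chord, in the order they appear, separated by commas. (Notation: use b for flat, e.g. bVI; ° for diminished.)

The diatonic triads in E major are E, F#m, G#m, A, B, C#m, D#dim. Of the given chords, E–G#–B = E, B–D#–F# = B, B–D#–F#–A = B7 and E–G#–B–D# = Emaj7 are diatonic. D–F#–A doesn't fit — on degree 7 E major would have D#dim (vii°). D is the degree-7 chord of E minor, so it is the borrowed bVII. G–B–D doesn't fit — on degree 3 E major would have G#m (iii). G is the degree-3 chord of E minor, so it is the borrowed bIII. But F#–A–C is foreign: the diatonic ii on degree 2 is F#m, whereas F#dim comes from E minor. It is labeled ii°.

bVII, bIII, ii°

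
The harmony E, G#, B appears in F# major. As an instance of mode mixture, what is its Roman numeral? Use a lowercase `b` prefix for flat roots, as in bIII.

bVII

In F# major scale degree 7 is E#; E is its lowered form, from F# minor. E–G#–B is a major chord — the form found in F# minor, not the diatonic vii° (E#dim). Borrowed into F# major it is written bVII.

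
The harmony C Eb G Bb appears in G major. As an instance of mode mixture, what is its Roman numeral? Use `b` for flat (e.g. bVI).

iv7

The root C is the diatonic 4th degree of G major; the borrowing shows in the chord quality. The diatonic chord on degree 4 would be C (IV), but C–Eb–G–Bb is the minor-seventh chord from G minor. As a borrowed chord it is labeled iv7.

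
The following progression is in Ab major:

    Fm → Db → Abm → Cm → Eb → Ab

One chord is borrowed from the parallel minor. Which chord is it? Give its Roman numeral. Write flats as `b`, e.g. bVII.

i

In Ab major the diatonic chords are Ab, Bbm, Cm, Db, Eb, Fm, Gdim. Of the given chords, Fm, Db, Cm, Eb and Ab are diatonic. Abm (Ab–Cb–Eb) doesn't fit — on degree 1 Ab major would have Ab (I). Abm is the degree-1 chord of Ab minor, so it is the borrowed i.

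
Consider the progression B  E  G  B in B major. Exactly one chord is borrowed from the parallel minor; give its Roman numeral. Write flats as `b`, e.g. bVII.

In B major the diatonic chords are B, C#m, D#m, E, F#, G#m, A#dim. Of the given chords, B and E are diatonic. But G (G–B–D) is foreign: the diatonic vi on degree 6 is G#m, whereas G comes from B minor. It is labeled bVI.

bVI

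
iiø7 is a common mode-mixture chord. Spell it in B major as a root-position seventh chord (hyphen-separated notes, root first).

The root, C#, is scale degree 2 — the same note in B major and B minor; only the chord quality changes. Building the half-diminished-seventh chord from the parallel minor on C#: C#–E–G–B.

C#-E-G-B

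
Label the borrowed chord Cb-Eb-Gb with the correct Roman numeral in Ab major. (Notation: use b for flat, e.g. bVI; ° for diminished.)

bIII

Cb is the lowered form of scale degree 3 in Ab major (the diatonic degree 3 is C). Diatonically Ab major has Cm (iii) on that degree; Cb–Eb–Gb is instead the major chord native to Ab minor, so it takes the label bIII.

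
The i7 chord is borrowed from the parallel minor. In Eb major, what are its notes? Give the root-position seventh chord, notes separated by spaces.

i7 is built on scale degree 1, which is Eb in both Eb major and its parallel. Building the minor-seventh chord from the parallel minor on Eb: Eb–Gb–Bb–Db.

Eb Gb Bb Db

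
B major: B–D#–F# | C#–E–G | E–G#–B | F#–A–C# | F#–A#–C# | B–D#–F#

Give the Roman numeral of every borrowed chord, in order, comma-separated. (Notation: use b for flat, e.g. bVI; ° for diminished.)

In B major the diatonic chords are B, C#m, D#m, E, F#, G#m, A#dim. Of the given chords, B–D#–F# = B, E–G#–B = E and F#–A#–C# = F# are diatonic. C#–E–G is not: scale degree 2 in B major carries C#m (ii). In B minor the chord on that degree is C#dim, so here it functions as ii°, borrowed from the parallel minor. But F#–A–C# is foreign: the diatonic V on degree 5 is F#, whereas F#m comes from B minor. It is labeled v.

ii°, v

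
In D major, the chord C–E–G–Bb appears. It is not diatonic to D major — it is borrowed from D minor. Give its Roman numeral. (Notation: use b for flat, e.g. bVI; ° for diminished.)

bVII7

The root C is the lowered 7th scale degree — diatonically D major has C# there. Diatonically D major has C#dim (vii°) on that degree; C–E–G–Bb is instead the dominant-seventh chord native to D minor, so it takes the label bVII7.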